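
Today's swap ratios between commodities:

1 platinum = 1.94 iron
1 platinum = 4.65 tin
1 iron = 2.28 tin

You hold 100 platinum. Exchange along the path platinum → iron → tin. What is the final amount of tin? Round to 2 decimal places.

100 platinum × 1.94 = 194 iron
194 iron × 2.28 = 442.32 tin

442.32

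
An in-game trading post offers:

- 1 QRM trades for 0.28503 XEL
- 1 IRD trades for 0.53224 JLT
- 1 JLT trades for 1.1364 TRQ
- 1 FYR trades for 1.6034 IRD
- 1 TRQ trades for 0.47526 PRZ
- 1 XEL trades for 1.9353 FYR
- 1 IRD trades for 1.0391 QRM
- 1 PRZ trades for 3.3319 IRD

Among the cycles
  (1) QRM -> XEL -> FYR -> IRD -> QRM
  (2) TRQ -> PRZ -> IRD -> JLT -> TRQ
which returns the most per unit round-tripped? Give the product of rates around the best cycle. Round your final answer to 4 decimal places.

(1) 0.28503 × 1.9353 × 1.6034 × 1.0391 = 0.91905
(2) 0.47526 × 3.3319 × 0.53224 × 1.1364 = 0.95777
Highest is cycle (2) at 0.9578 (≤1, no arbitrage).

0.9578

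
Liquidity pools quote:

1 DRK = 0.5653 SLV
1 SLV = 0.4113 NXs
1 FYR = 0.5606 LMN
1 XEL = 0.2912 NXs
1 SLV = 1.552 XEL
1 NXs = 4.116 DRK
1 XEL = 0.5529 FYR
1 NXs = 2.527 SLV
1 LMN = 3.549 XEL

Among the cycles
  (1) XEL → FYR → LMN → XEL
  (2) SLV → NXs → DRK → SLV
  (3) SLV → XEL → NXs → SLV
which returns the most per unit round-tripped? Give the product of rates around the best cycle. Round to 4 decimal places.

(1) 0.5529 × 0.5606 × 3.549 = 1.10003
(2) 0.4113 × 4.116 × 0.5653 = 0.95700
(3) 1.552 × 0.2912 × 2.527 = 1.14206
Highest is cycle (3) at 1.1421 (>1, arbitrage).

1.1421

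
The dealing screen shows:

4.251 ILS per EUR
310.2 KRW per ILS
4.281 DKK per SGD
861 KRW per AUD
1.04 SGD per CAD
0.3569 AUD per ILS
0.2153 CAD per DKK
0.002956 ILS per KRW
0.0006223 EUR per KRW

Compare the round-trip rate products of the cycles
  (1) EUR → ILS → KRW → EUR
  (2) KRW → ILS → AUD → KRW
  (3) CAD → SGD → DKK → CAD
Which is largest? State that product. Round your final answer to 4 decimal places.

0.9586

(1) 4.251 × 310.2 × 0.0006223 = 0.82060
(2) 0.002956 × 0.3569 × 861 = 0.90835
(3) 1.04 × 4.281 × 0.2153 = 0.95857
Highest is cycle (3) at 0.9586 (≤1, no arbitrage).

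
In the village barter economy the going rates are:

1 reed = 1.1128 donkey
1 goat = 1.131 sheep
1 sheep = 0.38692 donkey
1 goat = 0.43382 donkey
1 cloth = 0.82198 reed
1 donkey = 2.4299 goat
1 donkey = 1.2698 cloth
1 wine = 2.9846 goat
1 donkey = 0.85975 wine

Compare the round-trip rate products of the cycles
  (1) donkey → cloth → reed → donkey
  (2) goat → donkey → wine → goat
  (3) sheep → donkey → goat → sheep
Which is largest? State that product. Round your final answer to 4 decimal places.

1.1615

(1) 1.2698 × 0.82198 × 1.1128 = 1.16149
(2) 0.43382 × 0.85975 × 2.9846 = 1.11319
(3) 0.38692 × 2.4299 × 1.131 = 1.06334
Highest is cycle (1) at 1.1615 (>1, arbitrage).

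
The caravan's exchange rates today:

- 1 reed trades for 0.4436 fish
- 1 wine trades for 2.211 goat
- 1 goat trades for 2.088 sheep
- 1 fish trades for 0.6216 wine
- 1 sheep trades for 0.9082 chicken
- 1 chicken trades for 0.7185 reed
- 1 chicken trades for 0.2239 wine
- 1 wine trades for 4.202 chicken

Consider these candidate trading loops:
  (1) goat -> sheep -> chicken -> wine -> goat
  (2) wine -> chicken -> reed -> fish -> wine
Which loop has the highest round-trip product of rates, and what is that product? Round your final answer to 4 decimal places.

(1) 2.088 × 0.9082 × 0.2239 × 2.211 = 0.93876
(2) 4.202 × 0.7185 × 0.4436 × 0.6216 = 0.83250
Highest is cycle (1) at 0.9388 (≤1, no arbitrage).

0.9388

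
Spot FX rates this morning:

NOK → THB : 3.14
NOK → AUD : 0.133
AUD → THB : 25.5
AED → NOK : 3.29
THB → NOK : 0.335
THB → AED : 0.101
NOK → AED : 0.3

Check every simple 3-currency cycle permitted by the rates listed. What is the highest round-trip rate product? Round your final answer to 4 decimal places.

AUD→THB→NOK→AUD: 25.5 × 0.335 × 0.133 = 1.13615
AED→NOK→THB→AED: 3.29 × 3.14 × 0.101 = 1.04339
Maximum is AUD→THB→NOK→AUD at 1.1362; arbitrage exists.

1.1362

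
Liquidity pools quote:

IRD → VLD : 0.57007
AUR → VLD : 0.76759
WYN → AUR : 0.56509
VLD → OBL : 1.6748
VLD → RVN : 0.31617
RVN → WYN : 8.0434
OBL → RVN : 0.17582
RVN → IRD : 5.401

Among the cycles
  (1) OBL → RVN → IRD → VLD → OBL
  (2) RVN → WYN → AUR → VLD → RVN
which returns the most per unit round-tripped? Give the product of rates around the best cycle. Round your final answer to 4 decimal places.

(1) 0.17582 × 5.401 × 0.57007 × 1.6748 = 0.90664
(2) 8.0434 × 0.56509 × 0.76759 × 0.31617 = 1.10308
Highest is cycle (2) at 1.1031 (>1, arbitrage).

1.1031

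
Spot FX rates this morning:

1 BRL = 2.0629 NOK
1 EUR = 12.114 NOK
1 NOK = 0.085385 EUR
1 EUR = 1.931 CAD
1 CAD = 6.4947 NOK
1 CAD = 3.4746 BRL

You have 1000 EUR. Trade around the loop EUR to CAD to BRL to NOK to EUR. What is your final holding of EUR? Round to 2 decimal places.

1000 EUR × 1.931 = 1931 CAD
1931 CAD × 3.4746 = 6709.4526 BRL
6709.4526 BRL × 2.0629 = 13840.92976854 NOK
13840.92976854 NOK × 0.085385 = 1181.8077882867879 EUR

1181.81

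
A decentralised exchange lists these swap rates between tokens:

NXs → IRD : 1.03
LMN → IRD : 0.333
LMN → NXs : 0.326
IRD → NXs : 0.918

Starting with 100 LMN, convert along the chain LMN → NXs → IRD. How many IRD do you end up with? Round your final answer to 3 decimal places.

33.578

100 LMN × 0.326 = 32.6 NXs
32.6 NXs × 1.03 = 33.578 IRD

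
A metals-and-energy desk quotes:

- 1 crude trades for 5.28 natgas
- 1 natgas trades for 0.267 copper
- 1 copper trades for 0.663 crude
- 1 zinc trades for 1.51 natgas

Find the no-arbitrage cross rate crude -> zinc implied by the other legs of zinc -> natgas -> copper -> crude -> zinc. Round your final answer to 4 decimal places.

3.7411

Known legs of the cycle: 1.51 × 0.267 × 0.663 = 0.26730171
For no arbitrage the full-cycle product must be 1, so the missing rate is 1 / 0.26730171 ≈ 3.741091.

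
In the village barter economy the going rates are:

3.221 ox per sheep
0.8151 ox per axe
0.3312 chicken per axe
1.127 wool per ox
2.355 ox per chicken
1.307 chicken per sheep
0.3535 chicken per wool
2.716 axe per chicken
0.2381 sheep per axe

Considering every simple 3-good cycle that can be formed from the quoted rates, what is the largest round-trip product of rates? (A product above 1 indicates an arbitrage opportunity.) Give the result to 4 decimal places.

wool→chicken→ox→wool: 0.3535 × 2.355 × 1.127 = 0.93822
chicken→axe→sheep→chicken: 2.716 × 0.2381 × 1.307 = 0.84521
Maximum is wool→chicken→ox→wool at 0.9382; no arbitrage — every cycle loses value.

0.9382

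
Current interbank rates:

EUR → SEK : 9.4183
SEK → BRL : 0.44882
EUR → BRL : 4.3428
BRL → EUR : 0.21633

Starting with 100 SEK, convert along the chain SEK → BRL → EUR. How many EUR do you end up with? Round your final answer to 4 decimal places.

100 SEK × 0.44882 = 44.882 BRL
44.882 BRL × 0.21633 = 9.70932306 EUR

9.7093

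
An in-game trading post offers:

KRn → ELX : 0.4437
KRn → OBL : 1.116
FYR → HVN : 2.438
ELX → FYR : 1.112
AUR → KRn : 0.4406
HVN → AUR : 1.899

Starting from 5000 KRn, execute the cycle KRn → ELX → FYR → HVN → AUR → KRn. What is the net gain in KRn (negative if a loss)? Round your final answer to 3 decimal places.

32.310

5000 KRn × 0.4437 = 2218.5 ELX
2218.5 ELX × 1.112 = 2466.972 FYR
2466.972 FYR × 2.438 = 6014.477736 HVN
6014.477736 HVN × 1.899 = 11421.493220664 AUR
11421.493220664 AUR × 0.4406 = 5032.3099130245584 KRn
Net change: 5032.3099130245584 − 5000 = 32.3099130245584 KRn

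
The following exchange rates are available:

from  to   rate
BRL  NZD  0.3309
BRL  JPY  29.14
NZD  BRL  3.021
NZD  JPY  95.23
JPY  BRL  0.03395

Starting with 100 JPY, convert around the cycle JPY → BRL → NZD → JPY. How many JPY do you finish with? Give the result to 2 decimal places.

106.98

100 JPY × 0.03395 = 3.395 BRL
3.395 BRL × 0.3309 = 1.1234055 NZD
1.1234055 NZD × 95.23 = 106.981905765 JPY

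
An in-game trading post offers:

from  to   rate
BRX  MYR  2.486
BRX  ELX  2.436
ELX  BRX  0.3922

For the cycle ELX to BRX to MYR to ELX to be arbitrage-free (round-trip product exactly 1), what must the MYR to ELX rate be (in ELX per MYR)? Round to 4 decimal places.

1.0256

Known legs of the cycle: 0.3922 × 2.486 = 0.9750092
For no arbitrage the full-cycle product must be 1, so the missing rate is 1 / 0.9750092 ≈ 1.025631.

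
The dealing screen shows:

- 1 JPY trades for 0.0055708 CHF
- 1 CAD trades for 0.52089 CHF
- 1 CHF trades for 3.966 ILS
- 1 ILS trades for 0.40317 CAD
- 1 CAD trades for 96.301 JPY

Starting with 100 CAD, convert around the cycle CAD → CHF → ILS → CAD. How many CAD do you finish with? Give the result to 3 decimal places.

83.289

100 CAD × 0.52089 = 52.089 CHF
52.089 CHF × 3.966 = 206.584974 ILS
206.584974 ILS × 0.40317 = 83.28886396758 CAD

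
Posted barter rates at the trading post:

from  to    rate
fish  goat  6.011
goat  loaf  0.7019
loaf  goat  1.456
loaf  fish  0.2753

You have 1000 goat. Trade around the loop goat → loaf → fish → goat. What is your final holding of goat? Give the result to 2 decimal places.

1161.52

1000 goat × 0.7019 = 701.9 loaf
701.9 loaf × 0.2753 = 193.23307 fish
193.23307 fish × 6.011 = 1161.52398377 goat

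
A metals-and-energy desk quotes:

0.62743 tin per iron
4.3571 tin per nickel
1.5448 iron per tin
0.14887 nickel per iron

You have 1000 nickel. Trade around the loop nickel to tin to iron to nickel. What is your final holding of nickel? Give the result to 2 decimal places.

1002.02

1000 nickel × 4.3571 = 4357.1 tin
4357.1 tin × 1.5448 = 6730.84808 iron
6730.84808 iron × 0.14887 = 1002.0213536696 nickel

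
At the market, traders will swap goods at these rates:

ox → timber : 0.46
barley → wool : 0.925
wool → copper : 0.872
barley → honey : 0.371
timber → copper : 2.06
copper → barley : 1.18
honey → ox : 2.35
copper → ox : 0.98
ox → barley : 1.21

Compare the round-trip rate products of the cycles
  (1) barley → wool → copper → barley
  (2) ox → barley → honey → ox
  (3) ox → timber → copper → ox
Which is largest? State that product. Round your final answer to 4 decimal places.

1.0549

(1) 0.925 × 0.872 × 1.18 = 0.95179
(2) 1.21 × 0.371 × 2.35 = 1.05494
(3) 0.46 × 2.06 × 0.98 = 0.92865
Highest is cycle (2) at 1.0549 (>1, arbitrage).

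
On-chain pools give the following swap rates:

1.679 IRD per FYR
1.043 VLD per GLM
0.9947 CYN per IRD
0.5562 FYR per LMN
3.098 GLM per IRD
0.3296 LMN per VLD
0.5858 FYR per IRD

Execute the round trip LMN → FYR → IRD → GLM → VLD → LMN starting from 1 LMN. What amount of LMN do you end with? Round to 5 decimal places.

1 LMN × 0.5562 = 0.5562 FYR
0.5562 FYR × 1.679 = 0.9338598 IRD
0.9338598 IRD × 3.098 = 2.8930976604 GLM
2.8930976604 GLM × 1.043 = 3.0175008597972 VLD
3.0175008597972 VLD × 0.3296 = 0.99456828338915712 LMN

0.99457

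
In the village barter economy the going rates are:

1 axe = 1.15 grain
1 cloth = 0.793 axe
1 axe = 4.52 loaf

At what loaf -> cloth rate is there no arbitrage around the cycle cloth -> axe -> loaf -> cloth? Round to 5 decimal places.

0.27899

Known legs of the cycle: 0.793 × 4.52 = 3.58436
For no arbitrage the full-cycle product must be 1, so the missing rate is 1 / 3.58436 ≈ 0.2789898.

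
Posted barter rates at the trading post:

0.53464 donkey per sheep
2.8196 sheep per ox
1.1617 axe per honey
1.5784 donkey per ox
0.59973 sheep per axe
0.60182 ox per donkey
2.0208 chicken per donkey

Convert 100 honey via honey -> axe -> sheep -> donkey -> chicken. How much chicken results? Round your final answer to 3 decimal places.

100 honey × 1.1617 = 116.17 axe
116.17 axe × 0.59973 = 69.6706341 sheep
69.6706341 sheep × 0.53464 = 37.248707815224 donkey
37.248707815224 donkey × 2.0208 = 75.2721887530046592 chicken

75.272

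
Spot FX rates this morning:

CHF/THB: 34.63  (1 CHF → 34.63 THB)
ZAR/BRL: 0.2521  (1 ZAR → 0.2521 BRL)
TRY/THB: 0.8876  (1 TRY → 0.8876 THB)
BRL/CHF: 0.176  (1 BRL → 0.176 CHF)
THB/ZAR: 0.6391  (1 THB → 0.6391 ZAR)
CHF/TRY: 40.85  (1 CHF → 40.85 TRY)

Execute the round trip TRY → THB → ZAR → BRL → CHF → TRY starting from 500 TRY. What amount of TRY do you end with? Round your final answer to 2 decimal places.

500 TRY × 0.8876 = 443.8 THB
443.8 THB × 0.6391 = 283.63258 ZAR
283.63258 ZAR × 0.2521 = 71.503773418 BRL
71.503773418 BRL × 0.176 = 12.584664121568 CHF
12.584664121568 CHF × 40.85 = 514.0835293660528 TRY

514.08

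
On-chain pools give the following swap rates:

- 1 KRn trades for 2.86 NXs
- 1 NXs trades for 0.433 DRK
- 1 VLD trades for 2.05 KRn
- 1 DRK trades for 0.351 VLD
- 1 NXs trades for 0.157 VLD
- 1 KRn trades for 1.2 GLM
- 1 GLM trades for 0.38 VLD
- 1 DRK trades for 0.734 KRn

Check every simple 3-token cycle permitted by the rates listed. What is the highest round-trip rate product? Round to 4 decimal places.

0.9348

VLD→KRn→GLM→VLD: 2.05 × 1.2 × 0.38 = 0.93480
NXs→VLD→KRn→NXs: 0.157 × 2.05 × 2.86 = 0.92049
DRK→KRn→NXs→DRK: 0.734 × 2.86 × 0.433 = 0.90897
Maximum is VLD→KRn→GLM→VLD at 0.9348; no arbitrage — every cycle loses value.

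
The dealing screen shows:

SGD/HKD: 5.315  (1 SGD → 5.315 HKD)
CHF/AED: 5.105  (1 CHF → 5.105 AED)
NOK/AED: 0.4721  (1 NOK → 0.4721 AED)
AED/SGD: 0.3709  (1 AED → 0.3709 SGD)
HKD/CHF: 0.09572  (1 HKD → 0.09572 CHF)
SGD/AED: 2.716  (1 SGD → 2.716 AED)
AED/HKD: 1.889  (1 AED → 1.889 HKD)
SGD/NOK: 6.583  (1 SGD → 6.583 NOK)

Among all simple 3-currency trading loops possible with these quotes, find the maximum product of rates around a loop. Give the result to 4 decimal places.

1.1527

AED→SGD→NOK→AED: 0.3709 × 6.583 × 0.4721 = 1.15270
AED→HKD→CHF→AED: 1.889 × 0.09572 × 5.105 = 0.92306
Maximum is AED→SGD→NOK→AED at 1.1527; arbitrage exists.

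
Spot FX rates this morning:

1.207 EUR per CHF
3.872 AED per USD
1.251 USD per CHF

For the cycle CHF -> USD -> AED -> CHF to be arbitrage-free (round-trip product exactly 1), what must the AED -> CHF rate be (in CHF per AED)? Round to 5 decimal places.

Known legs of the cycle: 1.251 × 3.872 = 4.843872
For no arbitrage the full-cycle product must be 1, so the missing rate is 1 / 4.843872 ≈ 0.2064464.

0.20645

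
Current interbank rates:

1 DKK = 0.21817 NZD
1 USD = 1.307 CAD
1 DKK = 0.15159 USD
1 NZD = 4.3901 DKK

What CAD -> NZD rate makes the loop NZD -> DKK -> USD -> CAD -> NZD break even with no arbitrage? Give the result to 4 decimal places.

Known legs of the cycle: 4.3901 × 0.15159 × 1.307 = 0.869802303513
For no arbitrage the full-cycle product must be 1, so the missing rate is 1 / 0.869802303513 ≈ 1.149687.

1.1497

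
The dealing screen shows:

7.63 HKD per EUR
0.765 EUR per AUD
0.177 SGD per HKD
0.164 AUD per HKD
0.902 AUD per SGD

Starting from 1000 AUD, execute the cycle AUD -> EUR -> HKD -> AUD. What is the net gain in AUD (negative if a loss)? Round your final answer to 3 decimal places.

1000 AUD × 0.765 = 765 EUR
765 EUR × 7.63 = 5836.95 HKD
5836.95 HKD × 0.164 = 957.2598 AUD
Net change: 957.2598 − 1000 = -42.7402 AUD

-42.740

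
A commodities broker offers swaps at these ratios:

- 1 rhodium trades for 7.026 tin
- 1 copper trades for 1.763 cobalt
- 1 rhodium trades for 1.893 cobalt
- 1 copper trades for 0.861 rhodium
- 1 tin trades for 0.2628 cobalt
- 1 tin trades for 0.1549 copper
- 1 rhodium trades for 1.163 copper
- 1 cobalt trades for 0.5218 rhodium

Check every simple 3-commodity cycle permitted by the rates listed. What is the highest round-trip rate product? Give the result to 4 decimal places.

copper→cobalt→rhodium→copper: 1.763 × 0.5218 × 1.163 = 1.06988
tin→cobalt→rhodium→tin: 0.2628 × 0.5218 × 7.026 = 0.96347
tin→copper→rhodium→tin: 0.1549 × 0.861 × 7.026 = 0.93705
Maximum is copper→cobalt→rhodium→copper at 1.0699; arbitrage exists.

1.0699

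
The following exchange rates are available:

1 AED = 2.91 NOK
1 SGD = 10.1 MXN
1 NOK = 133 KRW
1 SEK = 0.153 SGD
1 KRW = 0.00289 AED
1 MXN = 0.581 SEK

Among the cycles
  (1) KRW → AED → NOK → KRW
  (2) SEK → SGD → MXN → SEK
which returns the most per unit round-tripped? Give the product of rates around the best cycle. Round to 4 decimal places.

(1) 0.00289 × 2.91 × 133 = 1.11852
(2) 0.153 × 10.1 × 0.581 = 0.89782
Highest is cycle (1) at 1.1185 (>1, arbitrage).

1.1185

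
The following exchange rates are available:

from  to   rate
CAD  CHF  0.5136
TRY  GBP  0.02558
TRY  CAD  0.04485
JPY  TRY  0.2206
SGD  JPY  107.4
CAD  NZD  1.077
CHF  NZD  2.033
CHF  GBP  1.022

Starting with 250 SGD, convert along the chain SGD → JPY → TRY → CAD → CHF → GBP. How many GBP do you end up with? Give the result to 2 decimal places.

139.44

250 SGD × 107.4 = 26850 JPY
26850 JPY × 0.2206 = 5923.11 TRY
5923.11 TRY × 0.04485 = 265.6514835 CAD
265.6514835 CAD × 0.5136 = 136.4386019256 CHF
136.4386019256 CHF × 1.022 = 139.4402511679632 GBP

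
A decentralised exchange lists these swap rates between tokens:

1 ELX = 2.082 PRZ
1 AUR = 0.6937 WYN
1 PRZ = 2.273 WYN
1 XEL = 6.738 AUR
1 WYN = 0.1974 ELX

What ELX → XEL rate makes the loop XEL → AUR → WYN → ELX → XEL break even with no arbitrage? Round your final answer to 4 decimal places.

1.0838

Known legs of the cycle: 6.738 × 0.6937 × 0.1974 = 0.92267732844
For no arbitrage the full-cycle product must be 1, so the missing rate is 1 / 0.92267732844 ≈ 1.083803.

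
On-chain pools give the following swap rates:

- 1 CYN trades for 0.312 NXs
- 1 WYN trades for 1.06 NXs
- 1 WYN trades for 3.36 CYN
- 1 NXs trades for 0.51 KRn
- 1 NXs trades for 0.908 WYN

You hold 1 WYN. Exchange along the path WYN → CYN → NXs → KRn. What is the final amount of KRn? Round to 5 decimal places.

1 WYN × 3.36 = 3.36 CYN
3.36 CYN × 0.312 = 1.04832 NXs
1.04832 NXs × 0.51 = 0.5346432 KRn

0.53464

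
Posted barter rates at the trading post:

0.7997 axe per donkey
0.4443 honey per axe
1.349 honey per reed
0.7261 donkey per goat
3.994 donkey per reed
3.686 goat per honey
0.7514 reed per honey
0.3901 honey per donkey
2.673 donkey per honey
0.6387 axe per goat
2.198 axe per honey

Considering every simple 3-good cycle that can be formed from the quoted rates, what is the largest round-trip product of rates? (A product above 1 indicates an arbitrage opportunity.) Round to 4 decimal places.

reed→donkey→honey→reed: 3.994 × 0.3901 × 0.7514 = 1.17073
goat→axe→honey→goat: 0.6387 × 0.4443 × 3.686 = 1.04599
goat→donkey→honey→goat: 0.7261 × 0.3901 × 3.686 = 1.04407
axe→honey→donkey→axe: 0.4443 × 2.673 × 0.7997 = 0.94973
Maximum is reed→donkey→honey→reed at 1.1707; arbitrage exists.

1.1707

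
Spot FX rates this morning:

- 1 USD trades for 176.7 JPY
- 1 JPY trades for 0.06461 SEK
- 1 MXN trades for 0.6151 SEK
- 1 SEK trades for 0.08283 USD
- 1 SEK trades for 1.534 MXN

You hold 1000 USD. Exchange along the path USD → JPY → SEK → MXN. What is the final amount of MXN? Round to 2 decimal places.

17513.04

1000 USD × 176.7 = 176700 JPY
176700 JPY × 0.06461 = 11416.587 SEK
11416.587 SEK × 1.534 = 17513.044458 MXN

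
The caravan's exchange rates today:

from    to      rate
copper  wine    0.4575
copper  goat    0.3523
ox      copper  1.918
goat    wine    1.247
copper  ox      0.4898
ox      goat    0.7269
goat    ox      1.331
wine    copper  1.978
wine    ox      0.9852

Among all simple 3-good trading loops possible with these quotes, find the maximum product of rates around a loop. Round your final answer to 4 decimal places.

0.8994

copper→goat→ox→copper: 0.3523 × 1.331 × 1.918 = 0.89937
ox→goat→wine→ox: 0.7269 × 1.247 × 0.9852 = 0.89303
copper→goat→wine→copper: 0.3523 × 1.247 × 1.978 = 0.86897
copper→wine→ox→copper: 0.4575 × 0.9852 × 1.918 = 0.86450
Maximum is copper→goat→ox→copper at 0.8994; no arbitrage — every cycle loses value.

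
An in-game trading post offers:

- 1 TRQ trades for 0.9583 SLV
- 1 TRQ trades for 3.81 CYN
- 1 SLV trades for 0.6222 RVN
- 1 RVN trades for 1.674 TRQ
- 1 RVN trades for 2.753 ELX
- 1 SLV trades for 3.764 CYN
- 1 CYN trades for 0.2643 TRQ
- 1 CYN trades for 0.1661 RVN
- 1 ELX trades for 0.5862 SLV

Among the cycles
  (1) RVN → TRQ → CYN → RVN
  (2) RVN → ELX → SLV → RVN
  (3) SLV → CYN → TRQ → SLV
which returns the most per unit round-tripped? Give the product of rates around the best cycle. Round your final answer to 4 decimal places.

(1) 1.674 × 3.81 × 0.1661 = 1.05938
(2) 2.753 × 0.5862 × 0.6222 = 1.00411
(3) 3.764 × 0.2643 × 0.9583 = 0.95334
Highest is cycle (1) at 1.0594 (>1, arbitrage).

1.0594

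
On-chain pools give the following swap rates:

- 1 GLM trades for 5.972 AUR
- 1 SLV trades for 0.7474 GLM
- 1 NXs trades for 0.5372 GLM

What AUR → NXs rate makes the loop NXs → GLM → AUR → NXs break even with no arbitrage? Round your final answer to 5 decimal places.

Known legs of the cycle: 0.5372 × 5.972 = 3.2081584
For no arbitrage the full-cycle product must be 1, so the missing rate is 1 / 3.2081584 ≈ 0.3117053.

0.31171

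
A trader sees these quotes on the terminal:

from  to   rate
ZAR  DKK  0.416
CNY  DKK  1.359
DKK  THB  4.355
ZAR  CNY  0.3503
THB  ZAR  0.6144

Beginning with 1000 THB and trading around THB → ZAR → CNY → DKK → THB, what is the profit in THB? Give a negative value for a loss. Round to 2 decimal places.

1000 THB × 0.6144 = 614.4 ZAR
614.4 ZAR × 0.3503 = 215.22432 CNY
215.22432 CNY × 1.359 = 292.48985088 DKK
292.48985088 DKK × 4.355 = 1273.7933005824 THB
Net change: 1273.7933005824 − 1000 = 273.7933005824 THB

273.79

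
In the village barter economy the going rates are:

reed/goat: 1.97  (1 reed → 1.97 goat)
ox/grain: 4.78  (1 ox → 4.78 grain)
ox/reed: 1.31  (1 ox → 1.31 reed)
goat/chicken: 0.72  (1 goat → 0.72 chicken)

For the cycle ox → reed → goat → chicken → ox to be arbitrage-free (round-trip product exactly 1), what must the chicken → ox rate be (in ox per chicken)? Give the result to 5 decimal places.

Known legs of the cycle: 1.31 × 1.97 × 0.72 = 1.858104
For no arbitrage the full-cycle product must be 1, so the missing rate is 1 / 1.858104 ≈ 0.5381830.

0.53818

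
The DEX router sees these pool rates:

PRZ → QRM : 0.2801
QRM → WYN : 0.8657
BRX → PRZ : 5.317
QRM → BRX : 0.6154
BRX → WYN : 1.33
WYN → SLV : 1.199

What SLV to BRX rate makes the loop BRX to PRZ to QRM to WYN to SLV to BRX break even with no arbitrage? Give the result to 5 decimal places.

Known legs of the cycle: 5.317 × 0.2801 × 0.8657 × 1.199 = 1.54584650980331
For no arbitrage the full-cycle product must be 1, so the missing rate is 1 / 1.54584650980331 ≈ 0.6468948.

0.64689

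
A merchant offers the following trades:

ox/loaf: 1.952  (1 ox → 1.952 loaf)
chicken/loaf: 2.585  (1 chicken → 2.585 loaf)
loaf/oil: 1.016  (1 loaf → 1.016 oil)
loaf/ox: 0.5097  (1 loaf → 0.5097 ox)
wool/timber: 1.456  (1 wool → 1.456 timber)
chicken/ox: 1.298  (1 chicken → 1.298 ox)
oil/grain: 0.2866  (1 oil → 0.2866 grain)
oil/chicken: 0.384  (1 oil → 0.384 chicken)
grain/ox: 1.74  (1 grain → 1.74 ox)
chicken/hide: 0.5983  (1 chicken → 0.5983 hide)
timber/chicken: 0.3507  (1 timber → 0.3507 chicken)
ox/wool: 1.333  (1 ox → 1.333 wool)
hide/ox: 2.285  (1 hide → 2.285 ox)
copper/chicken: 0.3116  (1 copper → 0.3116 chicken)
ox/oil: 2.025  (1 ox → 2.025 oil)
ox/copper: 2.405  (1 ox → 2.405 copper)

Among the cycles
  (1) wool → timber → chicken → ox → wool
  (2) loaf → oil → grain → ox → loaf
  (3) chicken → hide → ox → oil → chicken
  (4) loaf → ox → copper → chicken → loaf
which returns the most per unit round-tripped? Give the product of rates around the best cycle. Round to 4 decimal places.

(1) 1.456 × 0.3507 × 1.298 × 1.333 = 0.88349
(2) 1.016 × 0.2866 × 1.74 × 1.952 = 0.98901
(3) 0.5983 × 2.285 × 2.025 × 0.384 = 1.06307
(4) 0.5097 × 2.405 × 0.3116 × 2.585 = 0.98739
Highest is cycle (3) at 1.0631 (>1, arbitrage).

1.0631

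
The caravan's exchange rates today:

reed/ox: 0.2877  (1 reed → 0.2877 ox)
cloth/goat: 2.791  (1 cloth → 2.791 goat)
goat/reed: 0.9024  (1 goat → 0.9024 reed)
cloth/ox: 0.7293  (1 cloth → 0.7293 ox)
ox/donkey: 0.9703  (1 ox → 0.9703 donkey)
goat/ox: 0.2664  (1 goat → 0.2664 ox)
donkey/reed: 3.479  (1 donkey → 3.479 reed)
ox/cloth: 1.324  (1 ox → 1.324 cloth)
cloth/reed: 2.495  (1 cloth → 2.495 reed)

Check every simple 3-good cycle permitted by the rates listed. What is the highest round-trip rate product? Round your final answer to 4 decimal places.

ox→cloth→goat→ox: 1.324 × 2.791 × 0.2664 = 0.98442
ox→donkey→reed→ox: 0.9703 × 3.479 × 0.2877 = 0.97118
ox→cloth→reed→ox: 1.324 × 2.495 × 0.2877 = 0.95038
Maximum is ox→cloth→goat→ox at 0.9844; no arbitrage — every cycle loses value.

0.9844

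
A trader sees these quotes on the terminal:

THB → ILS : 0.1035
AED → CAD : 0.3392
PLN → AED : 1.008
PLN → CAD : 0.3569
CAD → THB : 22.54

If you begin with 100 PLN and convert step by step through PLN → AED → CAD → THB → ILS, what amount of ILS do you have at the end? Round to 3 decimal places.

79.765

100 PLN × 1.008 = 100.8 AED
100.8 AED × 0.3392 = 34.19136 CAD
34.19136 CAD × 22.54 = 770.6732544 THB
770.6732544 THB × 0.1035 = 79.7646818304 ILS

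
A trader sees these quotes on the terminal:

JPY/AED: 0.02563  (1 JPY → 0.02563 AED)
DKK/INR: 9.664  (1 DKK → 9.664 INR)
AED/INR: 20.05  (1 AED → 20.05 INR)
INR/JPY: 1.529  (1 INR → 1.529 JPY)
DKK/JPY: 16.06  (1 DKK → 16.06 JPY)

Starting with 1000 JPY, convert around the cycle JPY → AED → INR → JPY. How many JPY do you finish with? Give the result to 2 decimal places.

785.72

1000 JPY × 0.02563 = 25.63 AED
25.63 AED × 20.05 = 513.8815 INR
513.8815 INR × 1.529 = 785.7248135 JPY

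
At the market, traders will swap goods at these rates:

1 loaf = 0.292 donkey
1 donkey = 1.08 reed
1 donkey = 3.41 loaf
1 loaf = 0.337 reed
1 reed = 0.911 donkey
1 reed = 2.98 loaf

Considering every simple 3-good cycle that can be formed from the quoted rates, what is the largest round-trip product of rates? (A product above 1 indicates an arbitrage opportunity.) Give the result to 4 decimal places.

donkey→loaf→reed→donkey: 3.41 × 0.337 × 0.911 = 1.04689
donkey→reed→loaf→donkey: 1.08 × 2.98 × 0.292 = 0.93977
Maximum is donkey→loaf→reed→donkey at 1.0469; arbitrage exists.

1.0469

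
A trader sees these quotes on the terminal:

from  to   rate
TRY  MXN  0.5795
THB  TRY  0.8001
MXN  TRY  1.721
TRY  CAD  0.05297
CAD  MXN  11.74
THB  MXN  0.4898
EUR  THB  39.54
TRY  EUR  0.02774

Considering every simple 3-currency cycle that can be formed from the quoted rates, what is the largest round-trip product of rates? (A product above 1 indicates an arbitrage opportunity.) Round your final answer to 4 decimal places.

1.0702

CAD→MXN→TRY→CAD: 11.74 × 1.721 × 0.05297 = 1.07023
THB→TRY→EUR→THB: 0.8001 × 0.02774 × 39.54 = 0.87758
Maximum is CAD→MXN→TRY→CAD at 1.0702; arbitrage exists.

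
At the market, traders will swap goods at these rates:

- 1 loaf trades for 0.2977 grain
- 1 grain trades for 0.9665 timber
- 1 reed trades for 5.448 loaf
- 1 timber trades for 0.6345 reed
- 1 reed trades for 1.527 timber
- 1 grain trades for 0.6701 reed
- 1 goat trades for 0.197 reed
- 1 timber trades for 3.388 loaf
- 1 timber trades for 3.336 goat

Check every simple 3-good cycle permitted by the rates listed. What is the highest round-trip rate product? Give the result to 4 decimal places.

1.0868

loaf→grain→reed→loaf: 0.2977 × 0.6701 × 5.448 = 1.08681
goat→reed→timber→goat: 0.197 × 1.527 × 3.336 = 1.00353
loaf→grain→timber→loaf: 0.2977 × 0.9665 × 3.388 = 0.97482
Maximum is loaf→grain→reed→loaf at 1.0868; arbitrage exists.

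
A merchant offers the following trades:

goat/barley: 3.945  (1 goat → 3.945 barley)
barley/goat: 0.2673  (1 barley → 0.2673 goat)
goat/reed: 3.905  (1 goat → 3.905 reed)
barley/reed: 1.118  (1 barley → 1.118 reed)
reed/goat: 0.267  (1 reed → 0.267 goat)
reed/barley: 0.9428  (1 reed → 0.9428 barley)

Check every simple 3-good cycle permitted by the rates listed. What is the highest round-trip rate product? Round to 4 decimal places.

1.1776

reed→goat→barley→reed: 0.267 × 3.945 × 1.118 = 1.17761
reed→barley→goat→reed: 0.9428 × 0.2673 × 3.905 = 0.98410
Maximum is reed→goat→barley→reed at 1.1776; arbitrage exists.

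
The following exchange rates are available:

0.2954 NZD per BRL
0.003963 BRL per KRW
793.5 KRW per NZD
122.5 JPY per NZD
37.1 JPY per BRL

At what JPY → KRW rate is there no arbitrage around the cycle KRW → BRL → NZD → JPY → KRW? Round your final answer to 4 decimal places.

Known legs of the cycle: 0.003963 × 0.2954 × 122.5 = 0.1434070995
For no arbitrage the full-cycle product must be 1, so the missing rate is 1 / 0.1434070995 ≈ 6.973155.

6.9732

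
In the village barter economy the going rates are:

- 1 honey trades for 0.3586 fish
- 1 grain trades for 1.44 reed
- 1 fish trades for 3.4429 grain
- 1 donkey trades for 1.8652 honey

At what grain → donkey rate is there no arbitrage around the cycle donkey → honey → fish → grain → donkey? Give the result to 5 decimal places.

Known legs of the cycle: 1.8652 × 0.3586 × 3.4429 = 2.302820572888
For no arbitrage the full-cycle product must be 1, so the missing rate is 1 / 2.302820572888 ≈ 0.4342501.

0.43425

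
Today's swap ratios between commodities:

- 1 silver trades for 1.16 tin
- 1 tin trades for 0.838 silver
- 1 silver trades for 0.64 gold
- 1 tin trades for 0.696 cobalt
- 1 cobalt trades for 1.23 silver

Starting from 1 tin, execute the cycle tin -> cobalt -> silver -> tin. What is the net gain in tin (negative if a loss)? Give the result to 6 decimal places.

1 tin × 0.696 = 0.696 cobalt
0.696 cobalt × 1.23 = 0.85608 silver
0.85608 silver × 1.16 = 0.9930528 tin
Net change: 0.9930528 − 1 = -0.0069472 tin

-0.006947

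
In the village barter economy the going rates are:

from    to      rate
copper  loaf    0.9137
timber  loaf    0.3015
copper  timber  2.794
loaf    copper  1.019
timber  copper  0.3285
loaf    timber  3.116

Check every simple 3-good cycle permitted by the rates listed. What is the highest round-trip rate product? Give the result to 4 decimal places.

0.9353

copper→loaf→timber→copper: 0.9137 × 3.116 × 0.3285 = 0.93527
copper→timber→loaf→copper: 2.794 × 0.3015 × 1.019 = 0.85840
Maximum is copper→loaf→timber→copper at 0.9353; no arbitrage — every cycle loses value.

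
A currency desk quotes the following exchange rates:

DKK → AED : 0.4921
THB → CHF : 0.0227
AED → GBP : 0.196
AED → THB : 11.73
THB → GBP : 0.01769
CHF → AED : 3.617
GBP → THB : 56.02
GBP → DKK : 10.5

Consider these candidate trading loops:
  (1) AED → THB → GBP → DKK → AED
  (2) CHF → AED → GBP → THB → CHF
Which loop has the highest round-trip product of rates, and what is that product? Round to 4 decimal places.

(1) 11.73 × 0.01769 × 10.5 × 0.4921 = 1.07218
(2) 3.617 × 0.196 × 56.02 × 0.0227 = 0.90152
Highest is cycle (1) at 1.0722 (>1, arbitrage).

1.0722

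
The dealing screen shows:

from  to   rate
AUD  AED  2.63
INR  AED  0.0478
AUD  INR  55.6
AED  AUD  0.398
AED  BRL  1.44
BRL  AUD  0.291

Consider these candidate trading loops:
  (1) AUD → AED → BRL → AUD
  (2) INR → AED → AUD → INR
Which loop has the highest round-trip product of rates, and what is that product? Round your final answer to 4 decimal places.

(1) 2.63 × 1.44 × 0.291 = 1.10208
(2) 0.0478 × 0.398 × 55.6 = 1.05776
Highest is cycle (1) at 1.1021 (>1, arbitrage).

1.1021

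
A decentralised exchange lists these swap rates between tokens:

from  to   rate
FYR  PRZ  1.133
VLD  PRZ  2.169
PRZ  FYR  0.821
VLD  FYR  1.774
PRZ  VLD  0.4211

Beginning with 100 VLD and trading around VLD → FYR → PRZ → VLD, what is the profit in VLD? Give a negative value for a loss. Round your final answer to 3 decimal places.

100 VLD × 1.774 = 177.4 FYR
177.4 FYR × 1.133 = 200.9942 PRZ
200.9942 PRZ × 0.4211 = 84.63865762 VLD
Net change: 84.63865762 − 100 = -15.36134238 VLD

-15.361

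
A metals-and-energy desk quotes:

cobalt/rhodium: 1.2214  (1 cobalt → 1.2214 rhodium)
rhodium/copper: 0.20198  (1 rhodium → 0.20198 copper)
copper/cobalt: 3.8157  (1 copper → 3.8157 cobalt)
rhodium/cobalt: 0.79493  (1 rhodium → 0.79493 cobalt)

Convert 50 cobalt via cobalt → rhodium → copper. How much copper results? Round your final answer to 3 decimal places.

12.335

50 cobalt × 1.2214 = 61.07 rhodium
61.07 rhodium × 0.20198 = 12.3349186 copper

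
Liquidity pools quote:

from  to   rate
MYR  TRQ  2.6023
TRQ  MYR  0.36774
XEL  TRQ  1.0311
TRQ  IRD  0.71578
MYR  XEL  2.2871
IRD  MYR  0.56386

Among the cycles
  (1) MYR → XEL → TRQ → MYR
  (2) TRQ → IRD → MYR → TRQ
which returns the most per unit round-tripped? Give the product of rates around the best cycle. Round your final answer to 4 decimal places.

1.0503

(1) 2.2871 × 1.0311 × 0.36774 = 0.86722
(2) 0.71578 × 0.56386 × 2.6023 = 1.05029
Highest is cycle (2) at 1.0503 (>1, arbitrage).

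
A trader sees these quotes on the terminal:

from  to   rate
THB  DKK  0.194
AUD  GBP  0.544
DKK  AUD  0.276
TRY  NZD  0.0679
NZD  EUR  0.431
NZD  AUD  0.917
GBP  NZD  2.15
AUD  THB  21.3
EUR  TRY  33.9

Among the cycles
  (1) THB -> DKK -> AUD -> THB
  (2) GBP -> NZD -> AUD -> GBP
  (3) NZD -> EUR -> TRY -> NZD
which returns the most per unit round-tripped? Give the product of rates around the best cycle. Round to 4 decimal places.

1.1405

(1) 0.194 × 0.276 × 21.3 = 1.14049
(2) 2.15 × 0.917 × 0.544 = 1.07252
(3) 0.431 × 33.9 × 0.0679 = 0.99208
Highest is cycle (1) at 1.1405 (>1, arbitrage).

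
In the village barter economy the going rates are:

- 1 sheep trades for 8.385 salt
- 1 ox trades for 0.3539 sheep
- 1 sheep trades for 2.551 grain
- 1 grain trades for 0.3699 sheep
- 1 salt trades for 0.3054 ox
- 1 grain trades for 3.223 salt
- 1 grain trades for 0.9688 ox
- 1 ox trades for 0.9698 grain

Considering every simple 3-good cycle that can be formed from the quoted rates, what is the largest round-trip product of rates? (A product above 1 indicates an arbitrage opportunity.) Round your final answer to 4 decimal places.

ox→grain→salt→ox: 0.9698 × 3.223 × 0.3054 = 0.95458
sheep→salt→ox→sheep: 8.385 × 0.3054 × 0.3539 = 0.90626
sheep→grain→ox→sheep: 2.551 × 0.9688 × 0.3539 = 0.87463
Maximum is ox→grain→salt→ox at 0.9546; no arbitrage — every cycle loses value.

0.9546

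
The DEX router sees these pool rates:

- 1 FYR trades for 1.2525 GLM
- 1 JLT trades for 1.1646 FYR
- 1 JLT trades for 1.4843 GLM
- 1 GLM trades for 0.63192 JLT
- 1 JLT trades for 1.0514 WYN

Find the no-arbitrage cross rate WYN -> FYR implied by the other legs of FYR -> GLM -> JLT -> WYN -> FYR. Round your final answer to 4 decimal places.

1.2017

Known legs of the cycle: 1.2525 × 0.63192 × 1.0514 = 0.83216186172
For no arbitrage the full-cycle product must be 1, so the missing rate is 1 / 0.83216186172 ≈ 1.201689.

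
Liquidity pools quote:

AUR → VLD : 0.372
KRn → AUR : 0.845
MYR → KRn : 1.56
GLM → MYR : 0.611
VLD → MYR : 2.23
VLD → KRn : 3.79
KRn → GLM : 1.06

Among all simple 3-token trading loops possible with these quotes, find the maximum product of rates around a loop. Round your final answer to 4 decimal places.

AUR→VLD→KRn→AUR: 0.372 × 3.79 × 0.845 = 1.19135
GLM→MYR→KRn→GLM: 0.611 × 1.56 × 1.06 = 1.01035
Maximum is AUR→VLD→KRn→AUR at 1.1913; arbitrage exists.

1.1913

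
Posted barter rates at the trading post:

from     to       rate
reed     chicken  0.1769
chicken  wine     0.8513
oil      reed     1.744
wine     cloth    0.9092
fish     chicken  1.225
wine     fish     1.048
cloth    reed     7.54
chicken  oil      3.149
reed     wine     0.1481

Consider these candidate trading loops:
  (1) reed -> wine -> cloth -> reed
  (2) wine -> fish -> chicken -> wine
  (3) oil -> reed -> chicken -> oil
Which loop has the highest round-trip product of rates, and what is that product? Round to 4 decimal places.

(1) 0.1481 × 0.9092 × 7.54 = 1.01528
(2) 1.048 × 1.225 × 0.8513 = 1.09290
(3) 1.744 × 0.1769 × 3.149 = 0.97151
Highest is cycle (2) at 1.0929 (>1, arbitrage).

1.0929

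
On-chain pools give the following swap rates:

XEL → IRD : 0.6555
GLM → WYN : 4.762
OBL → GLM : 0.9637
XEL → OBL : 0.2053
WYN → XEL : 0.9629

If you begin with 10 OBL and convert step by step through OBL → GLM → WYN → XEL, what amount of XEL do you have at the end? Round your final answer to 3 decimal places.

44.189

10 OBL × 0.9637 = 9.637 GLM
9.637 GLM × 4.762 = 45.891394 WYN
45.891394 WYN × 0.9629 = 44.1888232826 XEL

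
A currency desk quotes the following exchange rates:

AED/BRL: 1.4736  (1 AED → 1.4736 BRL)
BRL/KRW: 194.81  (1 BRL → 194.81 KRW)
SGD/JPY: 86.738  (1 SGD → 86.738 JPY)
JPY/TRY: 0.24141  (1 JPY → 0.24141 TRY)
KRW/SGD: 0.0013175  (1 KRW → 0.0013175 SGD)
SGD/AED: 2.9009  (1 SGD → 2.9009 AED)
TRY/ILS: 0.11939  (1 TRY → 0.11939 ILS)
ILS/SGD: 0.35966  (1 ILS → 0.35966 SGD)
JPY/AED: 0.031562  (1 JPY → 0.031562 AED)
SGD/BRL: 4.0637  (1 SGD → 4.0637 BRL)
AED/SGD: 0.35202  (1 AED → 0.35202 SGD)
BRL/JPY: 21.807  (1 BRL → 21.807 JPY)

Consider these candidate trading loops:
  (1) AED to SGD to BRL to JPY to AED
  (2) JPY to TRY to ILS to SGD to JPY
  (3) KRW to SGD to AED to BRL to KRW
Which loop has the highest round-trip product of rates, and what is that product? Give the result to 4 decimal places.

(1) 0.35202 × 4.0637 × 21.807 × 0.031562 = 0.98458
(2) 0.24141 × 0.11939 × 0.35966 × 86.738 = 0.89913
(3) 0.0013175 × 2.9009 × 1.4736 × 194.81 = 1.09717
Highest is cycle (3) at 1.0972 (>1, arbitrage).

1.0972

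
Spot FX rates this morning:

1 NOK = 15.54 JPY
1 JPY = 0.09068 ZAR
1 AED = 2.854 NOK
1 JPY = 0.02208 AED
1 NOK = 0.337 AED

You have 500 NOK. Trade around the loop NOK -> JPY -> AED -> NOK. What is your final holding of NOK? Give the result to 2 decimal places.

500 NOK × 15.54 = 7770 JPY
7770 JPY × 0.02208 = 171.5616 AED
171.5616 AED × 2.854 = 489.6368064 NOK

489.64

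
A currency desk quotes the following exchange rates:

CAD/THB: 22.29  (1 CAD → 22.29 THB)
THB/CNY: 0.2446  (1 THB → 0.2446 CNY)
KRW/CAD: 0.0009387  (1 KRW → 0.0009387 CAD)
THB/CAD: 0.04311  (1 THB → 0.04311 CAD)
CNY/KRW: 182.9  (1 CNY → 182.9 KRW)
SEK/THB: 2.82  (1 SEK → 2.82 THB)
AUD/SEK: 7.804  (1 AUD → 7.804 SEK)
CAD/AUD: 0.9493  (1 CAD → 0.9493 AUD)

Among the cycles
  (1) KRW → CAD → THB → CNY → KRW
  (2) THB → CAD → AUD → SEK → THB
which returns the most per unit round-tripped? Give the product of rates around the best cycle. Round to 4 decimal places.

(1) 0.0009387 × 22.29 × 0.2446 × 182.9 = 0.93607
(2) 0.04311 × 0.9493 × 7.804 × 2.82 = 0.90063
Highest is cycle (1) at 0.9361 (≤1, no arbitrage).

0.9361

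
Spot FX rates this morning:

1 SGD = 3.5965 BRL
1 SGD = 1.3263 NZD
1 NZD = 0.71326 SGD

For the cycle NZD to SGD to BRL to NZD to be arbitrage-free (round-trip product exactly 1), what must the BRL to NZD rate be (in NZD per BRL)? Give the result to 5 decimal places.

Known legs of the cycle: 0.71326 × 3.5965 = 2.56523959
For no arbitrage the full-cycle product must be 1, so the missing rate is 1 / 2.56523959 ≈ 0.3898271.

0.38983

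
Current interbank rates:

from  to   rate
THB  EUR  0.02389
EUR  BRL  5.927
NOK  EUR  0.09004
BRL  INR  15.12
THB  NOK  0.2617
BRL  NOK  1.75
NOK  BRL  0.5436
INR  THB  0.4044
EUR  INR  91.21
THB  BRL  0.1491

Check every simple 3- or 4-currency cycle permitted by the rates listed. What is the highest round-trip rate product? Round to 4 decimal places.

0.9339

BRL→NOK→EUR→BRL: 1.75 × 0.09004 × 5.927 = 0.93392
INR→THB→BRL→INR: 0.4044 × 0.1491 × 15.12 = 0.91168
INR→THB→EUR→INR: 0.4044 × 0.02389 × 91.21 = 0.88119
INR→THB→NOK→BRL→INR: 0.4044 × 0.2617 × 0.5436 × 15.12 = 0.86985
INR→THB→NOK→EUR→INR: 0.4044 × 0.2617 × 0.09004 × 91.21 = 0.86915
INR→THB→EUR→BRL→INR: 0.4044 × 0.02389 × 5.927 × 15.12 = 0.86579
Maximum is BRL→NOK→EUR→BRL at 0.9339; no arbitrage — every cycle loses value.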